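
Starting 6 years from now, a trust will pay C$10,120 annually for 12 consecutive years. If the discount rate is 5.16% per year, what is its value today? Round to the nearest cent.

C$69,121.09

Value one period before first payment (t=5): 10120 × [1 − (1+0.0516)^(−12)] / 0.0516 = 10120 × 8.783810 = 88,892.1605
PV₀ = 88,892.1605 / (1+0.0516)^5 = 88,892.1605 / 1.286035 = 69,121.0894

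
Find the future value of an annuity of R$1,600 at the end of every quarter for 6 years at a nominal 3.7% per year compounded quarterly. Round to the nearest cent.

i = 0.037/4 = 0.00925 per quarter; n = 6·4 = 24.
FV = 1600 × [(1+0.00925)^24 − 1] / 0.00925 = 1600 × 26.734909 = 42,775.8544

R$42,775.85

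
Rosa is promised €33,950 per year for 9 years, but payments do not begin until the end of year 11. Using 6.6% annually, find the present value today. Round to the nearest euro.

Value one period before first payment (t=10): 33950 × [1 − (1+0.066)^(−9)] / 0.066 = 33950 × 6.627559 = 225,005.6179
PV₀ = 225,005.6179 / (1+0.066)^10 = 225,005.6179 / 1.894838 = 118,746.6358

€118,747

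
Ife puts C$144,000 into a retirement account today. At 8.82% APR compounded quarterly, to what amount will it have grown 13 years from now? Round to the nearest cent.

C$447,624.56

i = 0.0882/4 = 0.02205 per quarter; n = 13·4 = 52.
FV = 144,000 × (1 + 0.02205)^52 = 447,624.5582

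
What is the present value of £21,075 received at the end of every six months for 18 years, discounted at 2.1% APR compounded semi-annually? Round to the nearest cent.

i = 0.021/2 = 0.0105 per half-year; n = 18·2 = 36.
PV = PMT · [1 − (1+i)^(−n)] / i = 21075 · 29.849312 = 629,074.2433

£629,074.24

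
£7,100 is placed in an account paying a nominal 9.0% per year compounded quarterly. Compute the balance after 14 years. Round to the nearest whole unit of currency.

With 4 periods per year: i = 0.0225, n = 56.
7,100 × (1+0.0225)^56 = 7,100 × 3.476528 = 24,683.3489

£24,683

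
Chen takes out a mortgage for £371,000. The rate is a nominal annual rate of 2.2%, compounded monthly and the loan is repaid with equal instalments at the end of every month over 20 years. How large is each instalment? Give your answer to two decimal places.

i = 0.022/12 = 0.00183333 per month; n = 20·12 = 240.
Annuity-PV factor = 194.020409; PMT = 371000 / 194.020409 = 1,912.1700

£1,912.17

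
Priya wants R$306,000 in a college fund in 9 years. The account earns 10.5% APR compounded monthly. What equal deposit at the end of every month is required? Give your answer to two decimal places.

Periodic rate i = 0.105/12 = 0.00875; n = 9 × 12 = 108 periods.
FV-annuity factor = 178.543972; PMT = 306000 / 178.543972 = 1,713.8635

R$1,713.86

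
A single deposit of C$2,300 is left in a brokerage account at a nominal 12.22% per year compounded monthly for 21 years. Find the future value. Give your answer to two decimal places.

C$29,551.39

With 12 periods per year: i = 0.0101833, n = 252.
2,300 × (1+0.0101833)^252 = 2,300 × 12.848432 = 29,551.3941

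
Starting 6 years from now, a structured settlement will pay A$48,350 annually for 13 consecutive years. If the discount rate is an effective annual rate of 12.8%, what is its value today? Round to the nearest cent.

PV at t=5 (ordinary 13-year annuity): 48350 × a(13|0.128) = 48350 × 6.180306 = 298,817.8028
Discount back 5 years: 298,817.8028 × (1+0.128)^(−5) = 298,817.8028 × 0.547589 = 163,629.2613

A$163,629.26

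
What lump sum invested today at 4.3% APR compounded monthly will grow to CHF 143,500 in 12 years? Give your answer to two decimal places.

With 12 periods per year: i = 0.00358333, n = 144.
PV = FV·(1+i)^(−n) = 143,500 × 0.597454 = 85,734.6733

CHF 85,734.67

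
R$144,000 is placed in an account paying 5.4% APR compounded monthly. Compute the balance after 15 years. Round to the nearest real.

With 12 periods per year: i = 0.0045, n = 180.
FV = PV·(1+i)^n = 144,000 × 2.243827 = 323,111.1070

R$323,111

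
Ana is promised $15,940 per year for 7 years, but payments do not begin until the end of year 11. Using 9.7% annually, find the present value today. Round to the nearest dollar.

PV at t=10 (ordinary 7-year annuity): 15940 × a(7|0.097) = 15940 × 4.916881 = 78,375.0859
Discount back 10 years: 78,375.0859 × (1+0.097)^(−10) = 78,375.0859 × 0.396218 = 31,053.5857

$31,054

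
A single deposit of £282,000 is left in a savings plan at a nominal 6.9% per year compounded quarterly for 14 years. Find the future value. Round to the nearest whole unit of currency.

£734,853

With 4 periods per year: i = 0.01725, n = 56.
FV = PV·(1+i)^n = 282,000 × 2.605860 = 734,852.5842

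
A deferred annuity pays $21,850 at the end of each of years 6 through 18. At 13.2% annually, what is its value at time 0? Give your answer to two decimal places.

PV at t=5 (ordinary 13-year annuity): 21850 × a(13|0.132) = 21850 × 6.064208 = 132,502.9354
Discount back 5 years: 132,502.9354 × (1+0.132)^(−5) = 132,502.9354 × 0.537982 = 71,284.2140

$71,284.21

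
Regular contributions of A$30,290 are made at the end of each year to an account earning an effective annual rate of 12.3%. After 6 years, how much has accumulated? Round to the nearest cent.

A$247,678.13

Accumulation factor s(6|0.123) = 8.176894; FV = 30290 × 8.176894 = 247,678.1337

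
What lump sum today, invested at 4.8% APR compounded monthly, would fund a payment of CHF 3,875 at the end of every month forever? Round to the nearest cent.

CHF 968,750.00

Periodic rate i = 0.048/12 = 0.004.
PV = PMT / i = 3875 / 0.004 = 968,750.0000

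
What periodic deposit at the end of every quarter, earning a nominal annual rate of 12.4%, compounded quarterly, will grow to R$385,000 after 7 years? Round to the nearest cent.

R$8,834.55

With 4 periods per year: i = 0.031, n = 28.
FV-annuity factor = 43.578899; PMT = 385000 / 43.578899 = 8,834.5509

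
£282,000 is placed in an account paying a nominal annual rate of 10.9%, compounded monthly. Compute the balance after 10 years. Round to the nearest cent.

With 12 periods per year: i = 0.00908333, n = 120.
282,000 × (1+0.00908333)^120 = 282,000 × 2.959675 = 834,628.2608

£834,628.26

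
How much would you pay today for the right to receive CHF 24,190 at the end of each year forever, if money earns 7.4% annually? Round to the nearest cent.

PV = PMT / i = 24190 / 0.074 = 326,891.8919

CHF 326,891.89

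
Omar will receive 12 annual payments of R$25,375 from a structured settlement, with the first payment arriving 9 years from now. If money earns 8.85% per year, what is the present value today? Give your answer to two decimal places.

R$92,901.82

Value one period before first payment (t=8): 25375 × [1 − (1+0.0885)^(−12)] / 0.0885 = 25375 × 7.215155 = 183,084.5538
Discount back 8 years: 183,084.5538 × (1+0.0885)^(−8) = 183,084.5538 × 0.507426 = 92,901.8236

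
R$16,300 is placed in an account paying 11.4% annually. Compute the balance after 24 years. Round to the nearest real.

FV = PV·(1+i)^n = 16,300 × 13.342726 = 217,486.4400

R$217,486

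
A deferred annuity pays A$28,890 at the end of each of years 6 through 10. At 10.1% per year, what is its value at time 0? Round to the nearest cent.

A$67,519.88

PV at t=5 (ordinary 5-year annuity): 28890 × a(5|0.101) = 28890 × 3.781122 = 109,236.6270
Discount back 5 years: 109,236.6270 × (1+0.101)^(−5) = 109,236.6270 × 0.618107 = 67,519.8839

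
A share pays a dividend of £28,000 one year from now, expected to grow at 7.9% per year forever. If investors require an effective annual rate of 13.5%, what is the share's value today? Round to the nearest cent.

£500,000.00

PV = D₁/(r − g) = 28000/(0.135 − 0.079) = 500,000.0000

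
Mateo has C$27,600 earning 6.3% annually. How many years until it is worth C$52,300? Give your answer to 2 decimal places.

10.46 years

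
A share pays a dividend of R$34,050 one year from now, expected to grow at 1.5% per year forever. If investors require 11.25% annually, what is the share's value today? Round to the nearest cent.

R$349,230.77

PV = PMT / (i − g) = 34050 / (0.1125 − 0.015) = 34050 / 0.097500 = 349,230.7692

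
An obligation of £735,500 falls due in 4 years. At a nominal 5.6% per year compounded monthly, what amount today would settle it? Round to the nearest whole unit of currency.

Periodic rate i = 0.056/12 = 0.00466667; n = 4 × 12 = 48 periods.
Discount factor = (1+0.00466667)^(−48) = 0.799732; PV = 735,500 × 0.799732 = 588,202.6823

£588,203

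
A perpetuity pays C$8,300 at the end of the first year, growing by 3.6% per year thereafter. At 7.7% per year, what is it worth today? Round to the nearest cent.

C$202,439.02

PV = D₁/(r − g) = 8300/(0.077 − 0.036) = 202,439.0244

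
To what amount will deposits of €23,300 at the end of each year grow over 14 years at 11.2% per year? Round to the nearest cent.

€711,576.90

FV = 23300 × [(1+0.112)^14 − 1] / 0.112 = 23300 × 30.539781 = 711,576.8999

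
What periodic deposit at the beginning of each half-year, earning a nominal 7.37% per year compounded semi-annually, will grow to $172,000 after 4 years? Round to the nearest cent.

$18,206.44

Periodic rate i = 0.0737/2 = 0.03685; n = 4 × 2 = 8 periods.
FV-annuity factor × (1+i) = 9.447209; PMT = 172000 / 9.447209 = 18,206.4361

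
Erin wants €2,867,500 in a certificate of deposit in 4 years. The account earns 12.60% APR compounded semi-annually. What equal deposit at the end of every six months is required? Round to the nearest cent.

€286,615.93

Periodic rate i = 0.126/2 = 0.063; n = 4 × 2 = 8 periods.
FV-annuity factor = 10.004678; PMT = 2.8675e+06 / 10.004678 = 286,615.9283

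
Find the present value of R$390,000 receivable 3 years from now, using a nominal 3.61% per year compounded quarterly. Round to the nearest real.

Periodic rate i = 0.0361/4 = 0.009025; n = 3 × 4 = 12 periods.
PV = 390,000 / (1 + 0.009025)^12 = 390,000 / 1.113841 = 350,139.8066

R$350,140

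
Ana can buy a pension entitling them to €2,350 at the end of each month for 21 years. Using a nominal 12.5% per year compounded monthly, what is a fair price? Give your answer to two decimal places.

€209,034.19

Periodic rate i = 0.125/12 = 0.0104167; n = 21 × 12 = 252 periods.
PV = PMT · [1 − (1+i)^(−n)] / i = 2350 · 88.950717 = 209,034.1858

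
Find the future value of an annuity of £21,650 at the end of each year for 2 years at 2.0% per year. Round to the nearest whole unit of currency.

£43,733

FV = 21650 × [(1+0.02)^2 − 1] / 0.02 = 21650 × 2.020000 = 43,733.0000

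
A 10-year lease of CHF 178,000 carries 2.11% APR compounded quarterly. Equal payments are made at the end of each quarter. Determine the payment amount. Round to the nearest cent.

CHF 4,947.66

i = 0.0211/4 = 0.005275 per quarter; n = 10·4 = 40.
Annuity-PV factor = 35.976633; PMT = 178000 / 35.976633 = 4,947.6559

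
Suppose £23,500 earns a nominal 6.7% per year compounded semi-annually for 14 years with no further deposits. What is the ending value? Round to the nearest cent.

i = 0.067/2 = 0.0335 per half-year; n = 14·2 = 28.
23,500 × (1+0.0335)^28 = 23,500 × 2.515901 = 59,123.6625

£59,123.66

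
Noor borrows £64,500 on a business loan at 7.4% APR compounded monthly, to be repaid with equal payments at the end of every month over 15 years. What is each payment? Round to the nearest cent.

£594.26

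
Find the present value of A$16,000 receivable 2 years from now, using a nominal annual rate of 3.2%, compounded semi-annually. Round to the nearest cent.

A$15,015.69

i = 0.032/2 = 0.016 per half-year; n = 2·2 = 4.
PV = FV·(1+i)^(−n) = 16,000 × 0.938480 = 15,015.6851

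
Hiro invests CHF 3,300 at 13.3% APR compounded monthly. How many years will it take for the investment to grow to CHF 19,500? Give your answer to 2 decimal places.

13.43 years

Periodic rate i = 0.133/12 = 0.0110833.
(1+i)^n = 19500/3300 = 5.90909, so n = ln 5.90909 / ln 1.01108 = 161.1716 months
= 161.1716/12 years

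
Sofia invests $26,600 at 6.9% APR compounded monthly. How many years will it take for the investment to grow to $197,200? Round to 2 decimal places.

Periodic rate i = 0.069/12 = 0.00575.
n = ln(197200/26600) / ln(1+0.00575) = ln(7.41353) / 0.005734 = 349.4020 months
= 349.4020/12 years

29.12 years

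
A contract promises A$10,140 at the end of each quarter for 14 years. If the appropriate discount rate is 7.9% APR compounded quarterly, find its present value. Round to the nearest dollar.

A$341,697

Periodic rate i = 0.079/4 = 0.01975; n = 14 × 4 = 56 periods.
PV = 10140 × [1 − (1+0.01975)^(−56)] / 0.01975 = 10140 × 33.697922 = 341,696.9339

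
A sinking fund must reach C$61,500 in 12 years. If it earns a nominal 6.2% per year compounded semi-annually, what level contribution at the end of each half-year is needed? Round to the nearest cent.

i = 0.062/2 = 0.031 per half-year; n = 12·2 = 24.
PMT = 61500 / ( [(1+0.031)^24 − 1] / 0.031 ) = 61500 / 34.861058 = 1,764.1461

C$1,764.15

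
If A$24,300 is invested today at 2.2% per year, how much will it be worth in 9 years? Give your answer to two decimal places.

A$29,557.27

FV = 24,300 × (1 + 0.022)^9 = 29,557.2712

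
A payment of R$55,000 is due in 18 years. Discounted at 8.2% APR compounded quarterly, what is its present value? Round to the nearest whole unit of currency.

Periodic rate i = 0.082/4 = 0.0205; n = 18 × 4 = 72 periods.
Discount factor = (1+0.0205)^(−72) = 0.231987; PV = 55,000 × 0.231987 = 12,759.2762

R$12,759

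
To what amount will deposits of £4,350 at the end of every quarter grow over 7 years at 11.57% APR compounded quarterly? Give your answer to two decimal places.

£183,775.35

With 4 periods per year: i = 0.028925, n = 28.
FV = 4350 × [(1+0.028925)^28 − 1] / 0.028925 = 4350 × 42.247207 = 183,775.3511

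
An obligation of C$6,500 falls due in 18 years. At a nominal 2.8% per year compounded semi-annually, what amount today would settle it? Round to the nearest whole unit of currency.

C$3,940

With 2 periods per year: i = 0.014, n = 36.
PV = 6,500 / (1 + 0.014)^36 = 6,500 / 1.649553 = 3,940.4605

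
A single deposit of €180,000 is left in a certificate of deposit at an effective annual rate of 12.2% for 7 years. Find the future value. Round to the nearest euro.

FV = PV·(1+i)^n = 180,000 × 2.238463 = 402,923.4126

€402,923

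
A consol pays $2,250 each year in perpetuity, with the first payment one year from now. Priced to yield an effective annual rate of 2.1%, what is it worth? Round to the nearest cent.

$107,142.86

PV = PMT / i = 2250 / 0.021 = 107,142.8571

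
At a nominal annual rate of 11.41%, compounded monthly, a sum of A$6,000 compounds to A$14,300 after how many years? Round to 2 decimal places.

Periodic rate i = 0.1141/12 = 0.00950833.
(1+i)^n = 14300/6000 = 2.38333, so n = ln 2.38333 / ln 1.00951 = 91.7745 months
= 91.7745/12 years

7.65 years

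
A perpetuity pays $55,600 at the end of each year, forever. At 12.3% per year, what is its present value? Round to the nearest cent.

$452,032.52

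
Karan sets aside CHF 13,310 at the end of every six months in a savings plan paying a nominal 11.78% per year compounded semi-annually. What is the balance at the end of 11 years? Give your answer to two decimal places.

CHF 569,947.81

With 2 periods per year: i = 0.0589, n = 22.
FV = 13310 × [(1+0.0589)^22 − 1] / 0.0589 = 13310 × 42.821023 = 569,947.8111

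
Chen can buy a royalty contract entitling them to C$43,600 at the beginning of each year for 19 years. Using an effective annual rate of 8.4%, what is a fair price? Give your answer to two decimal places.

C$441,118.56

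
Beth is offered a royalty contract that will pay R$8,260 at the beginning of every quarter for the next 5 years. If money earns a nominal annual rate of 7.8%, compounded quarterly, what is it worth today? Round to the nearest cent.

R$138,363.29

With 4 periods per year: i = 0.0195, n = 20.
PV = PMT · [1 − (1+i)^(−n)] / i × (1+i) = 8260 · 16.751003 = 138,363.2877
(Beginning-of-period payments → annuity-due factor ×(1+i).)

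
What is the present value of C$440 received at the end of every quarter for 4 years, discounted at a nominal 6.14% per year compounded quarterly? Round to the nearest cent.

C$6,200.24

With 4 periods per year: i = 0.01535, n = 16.
Annuity factor a(16|0.01535) = 14.091466; PV = 440 × 14.091466 = 6,200.2450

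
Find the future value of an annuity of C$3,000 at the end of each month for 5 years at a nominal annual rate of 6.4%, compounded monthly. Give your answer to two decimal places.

C$211,475.97

i = 0.064/12 = 0.00533333 per month; n = 5·12 = 60.
FV = PMT · [(1+i)^n − 1] / i = 3000 · 70.491989 = 211,475.9670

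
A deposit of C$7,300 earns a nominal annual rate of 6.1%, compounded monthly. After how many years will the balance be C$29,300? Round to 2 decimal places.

Periodic rate i = 0.061/12 = 0.00508333.
(1+i)^n = 29300/7300 = 4.01370, so n = ln 4.01370 / ln 1.00508 = 274.0805 months
= 274.0805/12 years

22.84 years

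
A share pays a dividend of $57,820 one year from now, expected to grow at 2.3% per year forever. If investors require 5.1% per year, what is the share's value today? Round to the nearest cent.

PV = D₁/(r − g) = 57820/(0.051 − 0.023) = 2,065,000.0000

$2,065,000.00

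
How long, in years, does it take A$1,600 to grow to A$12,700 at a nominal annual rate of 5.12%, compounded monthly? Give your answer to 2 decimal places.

40.55 years

Periodic rate i = 0.0512/12 = 0.00426667.
(1+i)^n = 12700/1600 = 7.93750, so n = ln 7.93750 / ln 1.00427 = 486.5659 months
= 486.5659/12 years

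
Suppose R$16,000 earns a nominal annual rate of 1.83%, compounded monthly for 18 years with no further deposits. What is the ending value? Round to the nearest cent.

i = 0.0183/12 = 0.001525 per month; n = 18·12 = 216.
FV = PV·(1+i)^n = 16,000 × 1.389785 = 22,236.5606

R$22,236.56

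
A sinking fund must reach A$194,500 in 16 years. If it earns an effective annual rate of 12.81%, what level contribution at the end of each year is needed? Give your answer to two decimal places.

A$4,237.63

PMT = 194500 / ( [(1+0.1281)^16 − 1] / 0.1281 ) = 194500 / 45.898319 = 4,237.6280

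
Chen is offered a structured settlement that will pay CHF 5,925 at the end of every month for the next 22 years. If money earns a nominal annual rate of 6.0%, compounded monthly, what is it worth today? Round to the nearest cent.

CHF 867,401.79

With 12 periods per year: i = 0.005, n = 264.
PV = 5925 × [1 − (1+0.005)^(−264)] / 0.005 = 5925 × 146.396927 = 867,401.7896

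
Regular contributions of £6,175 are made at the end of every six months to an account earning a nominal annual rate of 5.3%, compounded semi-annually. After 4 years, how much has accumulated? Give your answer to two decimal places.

£54,232.90

i = 0.053/2 = 0.0265 per half-year; n = 4·2 = 8.
FV = 6175 × [(1+0.0265)^8 − 1] / 0.0265 = 6175 × 8.782657 = 54,232.9049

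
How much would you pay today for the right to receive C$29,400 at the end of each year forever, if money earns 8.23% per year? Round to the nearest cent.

PV = PMT / i = 29400 / 0.0823 = 357,229.6476

C$357,229.65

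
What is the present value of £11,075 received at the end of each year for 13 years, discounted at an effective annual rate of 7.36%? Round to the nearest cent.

£90,701.40

PV = 11075 × [1 − (1+0.0736)^(−13)] / 0.0736 = 11075 × 8.189742 = 90,701.3970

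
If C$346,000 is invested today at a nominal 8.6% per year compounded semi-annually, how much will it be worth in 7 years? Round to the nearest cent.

Periodic rate i = 0.086/2 = 0.043; n = 7 × 2 = 14 periods.
346,000 × (1+0.043)^14 = 346,000 × 1.802936 = 623,815.8666

C$623,815.87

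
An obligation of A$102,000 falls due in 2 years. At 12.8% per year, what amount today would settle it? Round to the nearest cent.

A$80,164.48

Discount factor = (1+0.128)^(−2) = 0.785926; PV = 102,000 × 0.785926 = 80,164.4786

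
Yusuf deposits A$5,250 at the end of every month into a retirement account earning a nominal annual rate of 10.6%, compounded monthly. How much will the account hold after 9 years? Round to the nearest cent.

A$942,159.88

With 12 periods per year: i = 0.00883333, n = 108.
FV = 5250 × [(1+0.00883333)^108 − 1] / 0.00883333 = 5250 × 179.459026 = 942,159.8846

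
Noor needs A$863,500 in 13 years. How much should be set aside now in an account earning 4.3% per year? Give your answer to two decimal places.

A$499,535.47

PV = 863,500 / (1 + 0.043)^13 = 863,500 / 1.728606 = 499,535.4714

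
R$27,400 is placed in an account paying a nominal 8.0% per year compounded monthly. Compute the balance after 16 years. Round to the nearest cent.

With 12 periods per year: i = 0.00666667, n = 192.
FV = PV·(1+i)^n = 27,400 × 3.581394 = 98,130.2046

R$98,130.20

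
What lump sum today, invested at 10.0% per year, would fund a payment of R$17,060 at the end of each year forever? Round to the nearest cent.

PV = C/r = 17060/0.1 = 170,600.0000

R$170,600.00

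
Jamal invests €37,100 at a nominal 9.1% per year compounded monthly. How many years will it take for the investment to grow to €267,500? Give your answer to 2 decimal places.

Periodic rate i = 0.091/12 = 0.00758333.
n = ln(267500/37100) / ln(1+0.00758333) = ln(7.21024) / 0.007555 = 261.4923 months
= 261.4923/12 years

21.79 years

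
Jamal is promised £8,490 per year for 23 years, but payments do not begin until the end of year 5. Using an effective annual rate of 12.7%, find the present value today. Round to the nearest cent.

£38,789.44

Value one period before first payment (t=4): 8490 × [1 − (1+0.127)^(−23)] / 0.127 = 8490 × 7.370577 = 62,576.2029
Discount back 4 years: 62,576.2029 × (1+0.127)^(−4) = 62,576.2029 × 0.619875 = 38,789.4430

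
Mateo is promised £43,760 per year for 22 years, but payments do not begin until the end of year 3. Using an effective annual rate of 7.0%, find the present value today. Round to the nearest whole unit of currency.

PV at t=2 (ordinary 22-year annuity): 43760 × a(22|0.07) = 43760 × 11.061240 = 484,039.8842
Discount back 2 years: 484,039.8842 × (1+0.07)^(−2) = 484,039.8842 × 0.873439 = 422,779.1809

£422,779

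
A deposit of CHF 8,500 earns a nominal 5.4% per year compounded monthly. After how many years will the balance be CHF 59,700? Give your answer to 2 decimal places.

36.18 years

Periodic rate i = 0.054/12 = 0.0045.
(1+i)^n = 59700/8500 = 7.02353, so n = ln 7.02353 / ln 1.0045 = 434.1441 months
= 434.1441/12 years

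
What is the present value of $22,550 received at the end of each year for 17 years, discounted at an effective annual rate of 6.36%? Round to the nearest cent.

PV = 22550 × [1 − (1+0.0636)^(−17)] / 0.0636 = 22550 × 10.211244 = 230,263.5508

$230,263.55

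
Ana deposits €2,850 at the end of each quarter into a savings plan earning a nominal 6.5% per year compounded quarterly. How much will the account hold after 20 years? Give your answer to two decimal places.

With 4 periods per year: i = 0.01625, n = 80.
FV = PMT · [(1+i)^n − 1] / i = 2850 · 161.917180 = 461,463.9618

€461,463.96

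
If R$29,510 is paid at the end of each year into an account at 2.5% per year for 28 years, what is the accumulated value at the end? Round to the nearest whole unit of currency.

R$1,176,263

FV = PMT · [(1+i)^n − 1] / i = 29510 · 39.859801 = 1,176,262.7201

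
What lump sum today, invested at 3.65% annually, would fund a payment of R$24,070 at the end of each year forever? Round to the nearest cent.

R$659,452.05

PV = PMT / i = 24070 / 0.0365 = 659,452.0548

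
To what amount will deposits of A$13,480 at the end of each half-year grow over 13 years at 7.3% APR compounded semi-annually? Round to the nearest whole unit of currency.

With 2 periods per year: i = 0.0365, n = 26.
FV = PMT · [(1+i)^n − 1] / i = 13480 · 42.186694 = 568,676.6303

A$568,677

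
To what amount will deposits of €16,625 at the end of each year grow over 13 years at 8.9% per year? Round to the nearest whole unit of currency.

FV = 16625 × [(1+0.089)^13 − 1] / 0.089 = 16625 × 22.802703 = 379,094.9375

€379,095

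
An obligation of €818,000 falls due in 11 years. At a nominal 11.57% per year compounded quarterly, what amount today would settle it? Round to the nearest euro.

€233,276

With 4 periods per year: i = 0.028925, n = 44.
PV = 818,000 / (1 + 0.028925)^44 = 818,000 / 3.506579 = 233,275.7777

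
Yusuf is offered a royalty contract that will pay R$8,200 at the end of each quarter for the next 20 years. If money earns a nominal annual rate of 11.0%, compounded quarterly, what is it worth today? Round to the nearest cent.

R$264,146.12

Periodic rate i = 0.11/4 = 0.0275; n = 20 × 4 = 80 periods.
PV = PMT · [1 − (1+i)^(−n)] / i = 8200 · 32.212941 = 264,146.1160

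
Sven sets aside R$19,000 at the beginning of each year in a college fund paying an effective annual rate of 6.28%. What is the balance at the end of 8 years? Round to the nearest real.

FV = PMT · [(1+i)^n − 1] / i × (1+i) = 19000 · 10.625333 = 201,881.3357
Payments are at the start of each period, so multiply by (1+i).

R$201,881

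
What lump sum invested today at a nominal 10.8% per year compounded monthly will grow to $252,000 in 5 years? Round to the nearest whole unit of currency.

Periodic rate i = 0.108/12 = 0.009; n = 5 × 12 = 60 periods.
PV = FV·(1+i)^(−n) = 252,000 × 0.584158 = 147,207.7133

$147,208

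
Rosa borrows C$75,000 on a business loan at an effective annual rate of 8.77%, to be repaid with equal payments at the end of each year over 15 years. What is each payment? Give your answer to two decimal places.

Annuity-PV factor = 8.171311; PMT = 75000 / 8.171311 = 9,178.4535

C$9,178.45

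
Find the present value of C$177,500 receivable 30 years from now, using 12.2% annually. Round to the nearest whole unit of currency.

PV = FV·(1+i)^(−n) = 177,500 × 0.031638 = 5,615.8132

C$5,616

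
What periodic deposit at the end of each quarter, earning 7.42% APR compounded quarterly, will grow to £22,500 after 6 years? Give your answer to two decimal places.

Periodic rate i = 0.0742/4 = 0.01855; n = 6 × 4 = 24 periods.
PMT = 22500 / ( [(1+0.01855)^24 − 1] / 0.01855 ) = 22500 / 29.889433 = 752.7744

£752.77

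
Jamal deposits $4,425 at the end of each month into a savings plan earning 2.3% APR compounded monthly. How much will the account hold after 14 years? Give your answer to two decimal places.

$876,056.67

i = 0.023/12 = 0.00191667 per month; n = 14·12 = 168.
FV = PMT · [(1+i)^n − 1] / i = 4425 · 197.978909 = 876,056.6718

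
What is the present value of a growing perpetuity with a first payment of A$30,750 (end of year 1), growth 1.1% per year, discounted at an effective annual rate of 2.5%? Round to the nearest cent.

PV = D₁/(r − g) = 30750/(0.025 − 0.011) = 2,196,428.5714

A$2,196,428.57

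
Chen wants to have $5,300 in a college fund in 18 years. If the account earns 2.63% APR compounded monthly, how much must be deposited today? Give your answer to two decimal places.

With 12 periods per year: i = 0.00219167, n = 216.
Discount factor = (1+0.00219167)^(−216) = 0.623204; PV = 5,300 × 0.623204 = 3,302.9791

$3,302.98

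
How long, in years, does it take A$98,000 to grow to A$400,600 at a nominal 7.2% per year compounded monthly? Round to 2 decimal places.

19.61 years

Periodic rate i = 0.072/12 = 0.006.
(1+i)^n = 400600/98000 = 4.08776, so n = ln 4.08776 / ln 1.006 = 235.3693 months
= 235.3693/12 years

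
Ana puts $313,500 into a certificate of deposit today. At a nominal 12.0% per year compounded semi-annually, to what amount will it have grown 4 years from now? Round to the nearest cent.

$499,671.37

With 2 periods per year: i = 0.06, n = 8.
FV = 313,500 × (1 + 0.06)^8 = 499,671.3714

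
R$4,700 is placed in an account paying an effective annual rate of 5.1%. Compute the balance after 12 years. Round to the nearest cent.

FV = PV·(1+i)^n = 4,700 × 1.816488 = 8,537.4948

R$8,537.49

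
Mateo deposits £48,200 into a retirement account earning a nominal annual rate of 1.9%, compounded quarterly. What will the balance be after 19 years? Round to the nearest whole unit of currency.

£69,097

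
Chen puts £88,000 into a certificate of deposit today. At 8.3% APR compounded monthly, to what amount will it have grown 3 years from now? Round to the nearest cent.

£112,784.58

Periodic rate i = 0.083/12 = 0.00691667; n = 3 × 12 = 36 periods.
FV = PV·(1+i)^n = 88,000 × 1.281643 = 112,784.5814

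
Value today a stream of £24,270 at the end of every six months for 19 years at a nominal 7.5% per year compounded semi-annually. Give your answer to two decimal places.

£487,431.74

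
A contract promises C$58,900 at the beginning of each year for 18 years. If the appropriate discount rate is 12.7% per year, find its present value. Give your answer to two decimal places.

Annuity factor a(18|0.127) × (1+i) = 7.842467; PV = 58900 × 7.842467 = 461,921.3133
(annuity-due: payments at period start, so ×(1+i).)

C$461,921.31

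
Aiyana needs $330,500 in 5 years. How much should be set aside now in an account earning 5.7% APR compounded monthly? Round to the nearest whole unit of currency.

$248,708

With 12 periods per year: i = 0.00475, n = 60.
PV = FV·(1+i)^(−n) = 330,500 × 0.752522 = 248,708.4678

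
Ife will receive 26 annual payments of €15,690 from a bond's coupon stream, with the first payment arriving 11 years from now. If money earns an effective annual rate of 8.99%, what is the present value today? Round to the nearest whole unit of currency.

Value one period before first payment (t=10): 15690 × [1 − (1+0.0899)^(−26)] / 0.0899 = 15690 × 9.937190 = 155,914.5136
PV₀ = 155,914.5136 / (1+0.0899)^10 = 155,914.5136 / 2.365193 = 65,920.4280

€65,920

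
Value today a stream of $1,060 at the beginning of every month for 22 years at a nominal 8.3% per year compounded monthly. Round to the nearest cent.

$129,303.18

i = 0.083/12 = 0.00691667 per month; n = 22·12 = 264.
PV = PMT · [1 − (1+i)^(−n)] / i × (1+i) = 1060 · 121.984132 = 129,303.1799
(annuity-due: payments at period start, so ×(1+i).)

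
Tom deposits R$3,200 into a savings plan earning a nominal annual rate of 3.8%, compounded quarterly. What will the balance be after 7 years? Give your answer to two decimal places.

i = 0.038/4 = 0.0095 per quarter; n = 7·4 = 28.
FV = PV·(1+i)^n = 3,200 × 1.303098 = 4,169.9133

R$4,169.91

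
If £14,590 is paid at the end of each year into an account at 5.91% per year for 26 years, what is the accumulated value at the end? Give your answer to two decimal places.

FV = 14590 × [(1+0.0591)^26 − 1] / 0.0591 = 14590 × 58.375835 = 851,703.4368

£851,703.44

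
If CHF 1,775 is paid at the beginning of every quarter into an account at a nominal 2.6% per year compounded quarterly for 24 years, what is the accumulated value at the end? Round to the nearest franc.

CHF 237,091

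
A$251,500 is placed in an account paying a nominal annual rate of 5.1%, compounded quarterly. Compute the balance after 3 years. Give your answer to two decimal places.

A$292,795.91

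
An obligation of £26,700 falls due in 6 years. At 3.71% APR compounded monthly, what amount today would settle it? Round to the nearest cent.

£21,378.95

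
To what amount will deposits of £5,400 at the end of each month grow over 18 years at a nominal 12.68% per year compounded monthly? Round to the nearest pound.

£4,437,635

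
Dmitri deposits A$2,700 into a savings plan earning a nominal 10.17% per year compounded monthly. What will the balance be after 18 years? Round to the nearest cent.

A$16,712.19

i = 0.1017/12 = 0.008475 per month; n = 18·12 = 216.
FV = PV·(1+i)^n = 2,700 × 6.189699 = 16,712.1860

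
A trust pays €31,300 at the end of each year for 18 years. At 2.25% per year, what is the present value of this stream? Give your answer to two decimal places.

€459,097.79

PV = PMT · [1 − (1+i)^(−n)] / i = 31300 · 14.667661 = 459,097.7911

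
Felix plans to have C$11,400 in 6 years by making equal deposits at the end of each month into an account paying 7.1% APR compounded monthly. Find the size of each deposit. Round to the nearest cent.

C$127.46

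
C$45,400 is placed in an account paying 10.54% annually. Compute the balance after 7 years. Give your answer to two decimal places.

C$91,557.11

FV = 45,400 × (1 + 0.1054)^7 = 91,557.1098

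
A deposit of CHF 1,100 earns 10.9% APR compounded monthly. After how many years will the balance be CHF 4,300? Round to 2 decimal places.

Periodic rate i = 0.109/12 = 0.00908333.
n = ln(4300/1100) / ln(1+0.00908333) = ln(3.90909) / 0.009042 = 150.7692 months
= 150.7692/12 years

12.56 years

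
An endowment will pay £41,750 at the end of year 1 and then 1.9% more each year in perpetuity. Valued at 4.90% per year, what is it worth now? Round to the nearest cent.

£1,391,666.67

PV = D₁/(r − g) = 41750/(0.049 − 0.019) = 1,391,666.6667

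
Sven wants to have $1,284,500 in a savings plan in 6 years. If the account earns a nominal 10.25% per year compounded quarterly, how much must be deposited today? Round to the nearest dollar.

With 4 periods per year: i = 0.025625, n = 24.
Discount factor = (1+0.025625)^(−24) = 0.544846; PV = 1,284,500 × 0.544846 = 699,854.4801

$699,854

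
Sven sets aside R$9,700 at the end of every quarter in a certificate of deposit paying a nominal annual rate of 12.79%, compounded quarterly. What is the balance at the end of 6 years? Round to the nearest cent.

i = 0.1279/4 = 0.031975 per quarter; n = 6·4 = 24.
Accumulation factor s(24|0.031975) = 35.291141; FV = 9700 × 35.291141 = 342,324.0672

R$342,324.07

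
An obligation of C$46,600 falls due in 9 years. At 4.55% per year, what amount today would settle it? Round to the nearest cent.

C$31,222.64

PV = 46,600 / (1 + 0.0455)^9 = 46,600 / 1.492507 = 31,222.6372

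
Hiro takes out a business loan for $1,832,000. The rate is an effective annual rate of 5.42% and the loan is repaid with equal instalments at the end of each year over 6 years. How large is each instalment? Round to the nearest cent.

$365,798.40

Annuity-PV factor = 5.008223; PMT = 1.832e+06 / 5.008223 = 365,798.3965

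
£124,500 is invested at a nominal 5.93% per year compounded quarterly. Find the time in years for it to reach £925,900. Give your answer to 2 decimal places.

34.09 years

Periodic rate i = 0.0593/4 = 0.014825.
n = ln(925900/124500) / ln(1+0.014825) = ln(7.43695) / 0.014716 = 136.3438 quarters
= 136.3438/4 years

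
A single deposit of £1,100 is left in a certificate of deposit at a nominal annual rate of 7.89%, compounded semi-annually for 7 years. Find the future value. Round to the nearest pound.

i = 0.0789/2 = 0.03945 per half-year; n = 7·2 = 14.
FV = PV·(1+i)^n = 1,100 × 1.718899 = 1,890.7893

£1,891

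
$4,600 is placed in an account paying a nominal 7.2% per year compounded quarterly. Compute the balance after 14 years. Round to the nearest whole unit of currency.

With 4 periods per year: i = 0.018, n = 56.
4,600 × (1+0.018)^56 = 4,600 × 2.715661 = 12,492.0410

$12,492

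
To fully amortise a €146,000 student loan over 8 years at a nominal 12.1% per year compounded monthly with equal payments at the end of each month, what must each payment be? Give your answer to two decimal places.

i = 0.121/12 = 0.0100833 per month; n = 8·12 = 96.
PMT = 146000 / ( [1 − (1+0.0100833)^(−96)] / 0.0100833 ) = 146000 / 61.320216 = 2,380.9440

€2,380.94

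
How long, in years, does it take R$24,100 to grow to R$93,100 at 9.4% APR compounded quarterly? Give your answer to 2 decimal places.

Periodic rate i = 0.094/4 = 0.0235.
(1+i)^n = 93100/24100 = 3.86307, so n = ln 3.86307 / ln 1.0235 = 58.1822 quarters
= 58.1822/4 years

14.55 years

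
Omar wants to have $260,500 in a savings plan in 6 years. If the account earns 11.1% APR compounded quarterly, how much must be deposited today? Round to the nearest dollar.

$135,054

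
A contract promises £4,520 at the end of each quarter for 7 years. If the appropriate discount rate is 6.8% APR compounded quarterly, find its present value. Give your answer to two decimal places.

£100,037.18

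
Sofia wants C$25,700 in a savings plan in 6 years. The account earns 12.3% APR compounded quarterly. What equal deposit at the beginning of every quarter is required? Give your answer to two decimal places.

With 4 periods per year: i = 0.03075, n = 24.
PMT = 25700 / ( [(1+0.03075)^24 − 1] / 0.03075 × (1+i) ) = 25700 / 35.820414 = 717.4680

C$717.47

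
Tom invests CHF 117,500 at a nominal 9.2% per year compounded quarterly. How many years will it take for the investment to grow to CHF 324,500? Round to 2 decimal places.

Periodic rate i = 0.092/4 = 0.023.
(1+i)^n = 324500/117500 = 2.76170, so n = ln 2.76170 / ln 1.023 = 44.6733 quarters
= 44.6733/4 years

11.17 years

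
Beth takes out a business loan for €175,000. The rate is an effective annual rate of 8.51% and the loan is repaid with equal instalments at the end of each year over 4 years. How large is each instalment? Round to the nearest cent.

PMT = 175000 / ( [1 − (1+0.0851)^(−4)] / 0.0851 ) = 175000 / 3.274873 = 53,437.1905

€53,437.19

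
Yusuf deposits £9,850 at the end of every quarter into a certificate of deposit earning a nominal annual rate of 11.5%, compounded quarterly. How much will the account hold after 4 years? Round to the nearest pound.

£196,599

With 4 periods per year: i = 0.02875, n = 16.
FV = 9850 × [(1+0.02875)^16 − 1] / 0.02875 = 9850 × 19.959273 = 196,598.8400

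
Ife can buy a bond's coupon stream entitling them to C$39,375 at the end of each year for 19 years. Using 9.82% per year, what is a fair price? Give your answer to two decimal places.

PV = PMT · [1 − (1+i)^(−n)] / i = 39375 · 8.465624 = 333,333.9339

C$333,333.93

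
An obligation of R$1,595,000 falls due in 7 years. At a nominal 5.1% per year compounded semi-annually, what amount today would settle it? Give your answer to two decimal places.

i = 0.051/2 = 0.0255 per half-year; n = 7·2 = 14.
PV = 1,595,000 / (1 + 0.0255)^14 = 1,595,000 / 1.422654 = 1,121,143.9599

R$1,121,143.96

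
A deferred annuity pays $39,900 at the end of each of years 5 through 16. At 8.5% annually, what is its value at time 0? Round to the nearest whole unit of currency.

Value one period before first payment (t=4): 39900 × [1 − (1+0.085)^(−12)] / 0.085 = 39900 × 7.344686 = 293,052.9742
Discount back 4 years: 293,052.9742 × (1+0.085)^(−4) = 293,052.9742 × 0.721574 = 211,459.4901

$211,459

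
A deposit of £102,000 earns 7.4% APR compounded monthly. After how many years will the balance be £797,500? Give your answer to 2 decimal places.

Periodic rate i = 0.074/12 = 0.00616667.
n = ln(797500/102000) / ln(1+0.00616667) = ln(7.81863) / 0.006148 = 334.5152 months
= 334.5152/12 years

27.88 years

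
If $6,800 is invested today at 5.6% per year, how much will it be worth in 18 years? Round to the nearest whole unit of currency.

$18,133

FV = PV·(1+i)^n = 6,800 × 2.666555 = 18,132.5732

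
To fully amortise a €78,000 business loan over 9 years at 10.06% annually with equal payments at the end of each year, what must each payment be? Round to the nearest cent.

€13,576.28

Annuity-PV factor = 5.745315; PMT = 78000 / 5.745315 = 13,576.2801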